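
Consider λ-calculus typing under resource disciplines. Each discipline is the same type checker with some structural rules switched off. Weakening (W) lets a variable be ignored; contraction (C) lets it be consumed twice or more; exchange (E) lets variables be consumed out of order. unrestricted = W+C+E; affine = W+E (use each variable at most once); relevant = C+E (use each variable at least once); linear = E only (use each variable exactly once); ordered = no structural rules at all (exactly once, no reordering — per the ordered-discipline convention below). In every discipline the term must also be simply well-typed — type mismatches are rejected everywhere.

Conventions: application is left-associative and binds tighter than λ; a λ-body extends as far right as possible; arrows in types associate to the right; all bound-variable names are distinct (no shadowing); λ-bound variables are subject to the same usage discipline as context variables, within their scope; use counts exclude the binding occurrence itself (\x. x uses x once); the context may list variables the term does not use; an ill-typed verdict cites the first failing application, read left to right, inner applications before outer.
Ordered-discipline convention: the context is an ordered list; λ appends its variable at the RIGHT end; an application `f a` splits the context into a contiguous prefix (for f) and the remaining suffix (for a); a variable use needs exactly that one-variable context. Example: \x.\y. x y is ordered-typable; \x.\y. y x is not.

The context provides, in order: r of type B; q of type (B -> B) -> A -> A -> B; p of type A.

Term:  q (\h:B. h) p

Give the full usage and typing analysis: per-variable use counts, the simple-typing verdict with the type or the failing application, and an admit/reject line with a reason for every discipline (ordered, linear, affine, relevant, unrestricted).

counts: r=0; q=1; p=1; h (bound)=1
order of uses: q, h, p
typing: ✓ — A -> B
ordered ✗ (r never used (weakening))
linear ✗ (r never used (weakening))
affine ✓ (at most one use each (r, q, p, h))
relevant ✗ (r never used (weakening))
unrestricted ✓ (typability at A -> B is all that's needed)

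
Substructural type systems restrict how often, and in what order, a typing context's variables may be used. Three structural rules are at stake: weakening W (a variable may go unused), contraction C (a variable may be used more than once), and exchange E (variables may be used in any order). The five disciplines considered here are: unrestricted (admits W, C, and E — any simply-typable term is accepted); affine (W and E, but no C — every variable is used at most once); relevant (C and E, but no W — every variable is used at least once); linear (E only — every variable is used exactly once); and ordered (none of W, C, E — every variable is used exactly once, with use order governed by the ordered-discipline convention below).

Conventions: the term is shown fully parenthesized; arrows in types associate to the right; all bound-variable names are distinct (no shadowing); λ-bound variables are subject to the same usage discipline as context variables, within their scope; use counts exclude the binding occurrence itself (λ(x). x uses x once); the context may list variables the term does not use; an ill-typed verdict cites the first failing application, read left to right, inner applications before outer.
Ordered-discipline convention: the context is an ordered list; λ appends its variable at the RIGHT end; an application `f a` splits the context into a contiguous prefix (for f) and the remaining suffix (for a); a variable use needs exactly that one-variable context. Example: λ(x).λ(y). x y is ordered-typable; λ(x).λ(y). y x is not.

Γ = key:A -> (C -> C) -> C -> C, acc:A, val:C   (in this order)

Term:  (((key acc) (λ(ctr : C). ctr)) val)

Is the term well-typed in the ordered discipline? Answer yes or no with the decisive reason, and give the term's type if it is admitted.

yes — key, acc, val, ctr once each; derivable with no W/C/E; term : C
variable uses: key: 1, acc: 1, val: 1, ctr (λ-bound): 1
left-to-right use order: key, acc, ctr, val
typing: the term checks, with type C
per-discipline verdicts: ordered ✓ | linear ✓ | affine ✓ | relevant ✓ | unrestricted ✓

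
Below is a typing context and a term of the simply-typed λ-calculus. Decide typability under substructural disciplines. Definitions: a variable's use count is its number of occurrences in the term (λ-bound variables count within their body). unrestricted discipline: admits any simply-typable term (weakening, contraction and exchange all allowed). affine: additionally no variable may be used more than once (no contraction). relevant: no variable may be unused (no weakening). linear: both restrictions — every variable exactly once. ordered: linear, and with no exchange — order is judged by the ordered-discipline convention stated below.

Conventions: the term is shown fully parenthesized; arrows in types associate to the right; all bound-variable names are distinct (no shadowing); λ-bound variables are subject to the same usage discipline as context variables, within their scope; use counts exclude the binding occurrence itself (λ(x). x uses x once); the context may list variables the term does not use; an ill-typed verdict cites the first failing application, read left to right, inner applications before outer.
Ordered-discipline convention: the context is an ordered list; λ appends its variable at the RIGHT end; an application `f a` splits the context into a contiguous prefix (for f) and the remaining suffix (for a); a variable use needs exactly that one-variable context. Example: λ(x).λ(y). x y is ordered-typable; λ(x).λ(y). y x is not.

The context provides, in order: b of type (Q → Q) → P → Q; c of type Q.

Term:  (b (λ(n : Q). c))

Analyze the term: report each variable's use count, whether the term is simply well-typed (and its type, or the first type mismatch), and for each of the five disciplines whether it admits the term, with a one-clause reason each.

variable uses: b=1; c=1; n (bound)=0
use order (left to right): b, c
typing: the term checks, with type P → Q
ordered: ✗, needs weakening: n unused
linear: ✗, needs weakening: n unused
affine: ✓, b, c, n: no repeats, contraction unneeded
relevant: ✗, needs weakening: n unused
unrestricted: ✓, well-typed at P → Q; no restrictions here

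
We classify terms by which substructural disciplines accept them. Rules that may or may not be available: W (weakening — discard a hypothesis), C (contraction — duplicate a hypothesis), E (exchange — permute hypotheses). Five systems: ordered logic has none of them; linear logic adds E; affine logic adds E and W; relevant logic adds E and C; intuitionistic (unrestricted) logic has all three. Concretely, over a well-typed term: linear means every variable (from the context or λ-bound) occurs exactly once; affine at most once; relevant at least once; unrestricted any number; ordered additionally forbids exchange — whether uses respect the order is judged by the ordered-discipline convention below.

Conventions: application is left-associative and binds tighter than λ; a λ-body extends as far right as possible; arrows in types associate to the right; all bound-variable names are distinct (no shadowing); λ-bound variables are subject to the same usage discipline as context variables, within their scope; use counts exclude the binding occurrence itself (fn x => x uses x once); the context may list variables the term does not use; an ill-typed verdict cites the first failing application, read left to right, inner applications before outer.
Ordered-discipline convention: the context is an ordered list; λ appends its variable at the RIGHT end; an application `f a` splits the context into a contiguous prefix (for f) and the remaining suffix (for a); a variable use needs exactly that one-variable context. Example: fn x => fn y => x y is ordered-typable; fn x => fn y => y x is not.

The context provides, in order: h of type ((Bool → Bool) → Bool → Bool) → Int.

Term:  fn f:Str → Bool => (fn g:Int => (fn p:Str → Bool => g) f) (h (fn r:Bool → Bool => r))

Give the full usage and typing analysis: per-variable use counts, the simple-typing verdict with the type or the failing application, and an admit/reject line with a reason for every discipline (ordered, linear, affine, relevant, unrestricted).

variable uses: h=1, f [bound]=1, g [bound]=1, p [bound]=0, r [bound]=1
left-to-right use order: g, f, h, r
typing: ✓ — (Str → Bool) → Int
ordered ✗ (p never used (weakening))
linear ✗ (p never used (weakening))
affine ✓ (at most one use each (h, f, g, p, r))
relevant ✗ (p never used (weakening))
unrestricted ✓ (type-checks ((Str → Bool) → Int) and nothing is barred)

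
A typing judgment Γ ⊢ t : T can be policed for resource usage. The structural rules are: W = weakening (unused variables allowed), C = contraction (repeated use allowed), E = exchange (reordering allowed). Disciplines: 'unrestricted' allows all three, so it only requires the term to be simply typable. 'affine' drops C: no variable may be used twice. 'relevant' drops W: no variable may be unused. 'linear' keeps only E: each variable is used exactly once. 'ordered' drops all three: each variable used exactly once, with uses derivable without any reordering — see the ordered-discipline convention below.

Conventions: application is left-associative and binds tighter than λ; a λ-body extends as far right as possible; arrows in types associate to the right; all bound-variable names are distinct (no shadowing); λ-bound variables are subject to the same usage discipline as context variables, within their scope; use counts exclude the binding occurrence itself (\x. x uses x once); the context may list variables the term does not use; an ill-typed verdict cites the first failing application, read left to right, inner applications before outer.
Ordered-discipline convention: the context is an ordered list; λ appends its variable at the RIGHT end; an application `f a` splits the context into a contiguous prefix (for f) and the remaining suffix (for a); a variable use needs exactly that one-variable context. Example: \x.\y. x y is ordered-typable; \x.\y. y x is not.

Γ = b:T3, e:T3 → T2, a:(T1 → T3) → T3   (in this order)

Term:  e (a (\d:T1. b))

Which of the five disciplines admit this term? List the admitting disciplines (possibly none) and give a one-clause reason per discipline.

admitted in: affine, unrestricted
use counts: b: 1×, e: 1×, a: 1×, d (bound): 0×
uses in reading order: e, a, b
typing: well-typed — term : T2
ordered: ✗ — d never used (weakening)
linear: ✗ — d never used (weakening)
affine: ✓ — at most one use each (b, e, a, d)
relevant: ✗ — d never used (weakening)
unrestricted: ✓ — typability at T2 is all that's needed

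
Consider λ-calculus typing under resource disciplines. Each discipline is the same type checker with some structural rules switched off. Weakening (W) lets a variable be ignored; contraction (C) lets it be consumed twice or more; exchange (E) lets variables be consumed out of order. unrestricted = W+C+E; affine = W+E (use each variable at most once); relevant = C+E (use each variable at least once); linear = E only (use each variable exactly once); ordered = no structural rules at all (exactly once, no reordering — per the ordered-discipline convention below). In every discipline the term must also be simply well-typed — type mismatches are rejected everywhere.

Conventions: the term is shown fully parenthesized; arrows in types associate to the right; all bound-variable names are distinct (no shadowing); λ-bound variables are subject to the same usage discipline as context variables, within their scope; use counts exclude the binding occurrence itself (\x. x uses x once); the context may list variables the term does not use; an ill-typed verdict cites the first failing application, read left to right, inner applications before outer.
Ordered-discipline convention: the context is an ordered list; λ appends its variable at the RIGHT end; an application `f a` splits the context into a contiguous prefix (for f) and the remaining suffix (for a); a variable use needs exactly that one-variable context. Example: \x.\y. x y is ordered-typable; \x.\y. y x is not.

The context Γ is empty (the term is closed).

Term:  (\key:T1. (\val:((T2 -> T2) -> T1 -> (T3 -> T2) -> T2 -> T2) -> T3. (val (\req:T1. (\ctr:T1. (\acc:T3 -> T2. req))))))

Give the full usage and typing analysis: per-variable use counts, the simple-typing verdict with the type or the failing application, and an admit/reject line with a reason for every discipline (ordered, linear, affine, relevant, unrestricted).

counts: key (bound): 0, val (bound): 1, req (bound): 1, ctr (bound): 0, acc (bound): 0
order of uses: val, req
typing: ill-typed: argument of type T1 -> T1 -> (T3 -> T2) -> T1 where (T2 -> T2) -> T1 -> (T3 -> T2) -> T2 -> T2 is required
ordered: ✗ — fails simple typing
linear: ✗ — a type mismatch blocks all five
affine: ✗ — the type mismatch rejects it
relevant: ✗ — not simply typable
unrestricted: ✗ — fails simple typing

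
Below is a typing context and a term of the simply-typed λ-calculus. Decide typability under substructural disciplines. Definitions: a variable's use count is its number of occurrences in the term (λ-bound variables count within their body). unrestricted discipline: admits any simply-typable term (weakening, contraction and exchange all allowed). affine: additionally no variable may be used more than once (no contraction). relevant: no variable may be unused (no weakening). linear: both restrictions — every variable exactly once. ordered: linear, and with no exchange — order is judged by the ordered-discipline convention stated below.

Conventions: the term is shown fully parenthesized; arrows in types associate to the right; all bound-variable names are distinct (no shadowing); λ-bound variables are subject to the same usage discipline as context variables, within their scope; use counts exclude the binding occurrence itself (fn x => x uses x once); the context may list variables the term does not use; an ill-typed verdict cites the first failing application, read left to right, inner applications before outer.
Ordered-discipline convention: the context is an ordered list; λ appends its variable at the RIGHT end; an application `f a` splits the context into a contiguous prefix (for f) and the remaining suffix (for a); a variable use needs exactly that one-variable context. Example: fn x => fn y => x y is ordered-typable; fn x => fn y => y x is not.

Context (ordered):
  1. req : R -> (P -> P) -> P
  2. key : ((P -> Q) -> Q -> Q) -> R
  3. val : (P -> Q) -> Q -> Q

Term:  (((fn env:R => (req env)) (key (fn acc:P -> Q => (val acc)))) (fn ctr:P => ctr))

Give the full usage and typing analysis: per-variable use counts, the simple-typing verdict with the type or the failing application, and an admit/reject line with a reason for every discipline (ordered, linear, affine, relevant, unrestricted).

use counts: req=1; key=1; val=1; env (bound)=1; acc (bound)=1; ctr (bound)=1
uses in reading order: req, env, key, val, acc, ctr
typing: well-typed — term : P
ordered ✓ (req, key, val, env, acc, ctr once each; derivable with no W/C/E)
linear ✓ (single use per variable (req, key, val, env, acc, ctr))
affine ✓ (req, key, val, env, acc, ctr: no repeats, contraction unneeded)
relevant ✓ (at least one use each (req, key, val, env, acc, ctr))
unrestricted ✓ (typability at P is all that's needed)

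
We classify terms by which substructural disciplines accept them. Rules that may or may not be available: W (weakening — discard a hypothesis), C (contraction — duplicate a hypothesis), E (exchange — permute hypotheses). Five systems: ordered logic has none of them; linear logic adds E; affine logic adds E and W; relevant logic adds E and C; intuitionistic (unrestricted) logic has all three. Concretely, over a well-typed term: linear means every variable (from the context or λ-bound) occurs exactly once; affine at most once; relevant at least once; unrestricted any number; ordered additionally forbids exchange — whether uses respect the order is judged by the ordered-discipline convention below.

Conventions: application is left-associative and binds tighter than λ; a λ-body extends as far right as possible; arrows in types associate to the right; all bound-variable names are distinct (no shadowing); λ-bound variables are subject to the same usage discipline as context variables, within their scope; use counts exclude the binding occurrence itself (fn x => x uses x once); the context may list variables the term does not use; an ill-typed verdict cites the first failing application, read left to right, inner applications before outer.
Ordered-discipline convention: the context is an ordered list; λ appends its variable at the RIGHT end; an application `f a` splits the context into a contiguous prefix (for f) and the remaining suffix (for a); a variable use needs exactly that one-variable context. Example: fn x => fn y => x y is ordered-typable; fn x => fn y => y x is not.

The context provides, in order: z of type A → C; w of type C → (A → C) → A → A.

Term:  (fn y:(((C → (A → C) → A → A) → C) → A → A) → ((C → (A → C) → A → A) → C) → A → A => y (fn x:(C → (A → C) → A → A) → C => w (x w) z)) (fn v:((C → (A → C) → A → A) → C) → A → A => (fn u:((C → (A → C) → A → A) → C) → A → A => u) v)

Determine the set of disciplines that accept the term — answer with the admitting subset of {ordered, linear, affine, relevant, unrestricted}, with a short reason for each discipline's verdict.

admitting disciplines: relevant, unrestricted
usage: z=1, w=2, y (bound)=1, x (bound)=1, v (bound)=1, u (bound)=1
use order (left to right): y, w, x, w, z, u, v
typing: the term checks, with type ((C → (A → C) → A → A) → C) → A → A
ordered: ✗, needs contraction — w ×2
linear: ✗, needs contraction — w ×2
affine: ✗, needs contraction — w ×2
relevant: ✓, none of z, w, y, x, v, u goes unused
unrestricted: ✓, type-checks (((C → (A → C) → A → A) → C) → A → A) and nothing is barred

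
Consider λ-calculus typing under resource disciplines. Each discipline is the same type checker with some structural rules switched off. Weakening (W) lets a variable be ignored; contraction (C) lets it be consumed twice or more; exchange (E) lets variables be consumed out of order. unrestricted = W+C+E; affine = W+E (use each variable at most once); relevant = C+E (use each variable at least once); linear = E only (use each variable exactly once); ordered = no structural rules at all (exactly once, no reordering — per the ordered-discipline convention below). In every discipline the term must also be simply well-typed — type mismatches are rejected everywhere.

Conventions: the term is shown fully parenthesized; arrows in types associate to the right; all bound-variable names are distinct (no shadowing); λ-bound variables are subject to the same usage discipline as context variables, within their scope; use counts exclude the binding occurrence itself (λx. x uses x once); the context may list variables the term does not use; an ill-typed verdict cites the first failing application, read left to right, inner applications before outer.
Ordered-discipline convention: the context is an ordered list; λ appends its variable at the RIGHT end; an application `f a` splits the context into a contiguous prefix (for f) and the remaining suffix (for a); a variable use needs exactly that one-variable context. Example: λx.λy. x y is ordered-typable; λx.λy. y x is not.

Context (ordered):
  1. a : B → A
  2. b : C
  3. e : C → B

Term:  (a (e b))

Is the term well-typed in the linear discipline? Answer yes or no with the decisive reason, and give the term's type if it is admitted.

yes — exactly-once usage across a, b, e; term : A
use counts: a=1, b=1, e=1
use order (left to right): a, e, b
typing: ✓ — A
summary: ordered ✗; linear ✓; affine ✓; relevant ✓; unrestricted ✓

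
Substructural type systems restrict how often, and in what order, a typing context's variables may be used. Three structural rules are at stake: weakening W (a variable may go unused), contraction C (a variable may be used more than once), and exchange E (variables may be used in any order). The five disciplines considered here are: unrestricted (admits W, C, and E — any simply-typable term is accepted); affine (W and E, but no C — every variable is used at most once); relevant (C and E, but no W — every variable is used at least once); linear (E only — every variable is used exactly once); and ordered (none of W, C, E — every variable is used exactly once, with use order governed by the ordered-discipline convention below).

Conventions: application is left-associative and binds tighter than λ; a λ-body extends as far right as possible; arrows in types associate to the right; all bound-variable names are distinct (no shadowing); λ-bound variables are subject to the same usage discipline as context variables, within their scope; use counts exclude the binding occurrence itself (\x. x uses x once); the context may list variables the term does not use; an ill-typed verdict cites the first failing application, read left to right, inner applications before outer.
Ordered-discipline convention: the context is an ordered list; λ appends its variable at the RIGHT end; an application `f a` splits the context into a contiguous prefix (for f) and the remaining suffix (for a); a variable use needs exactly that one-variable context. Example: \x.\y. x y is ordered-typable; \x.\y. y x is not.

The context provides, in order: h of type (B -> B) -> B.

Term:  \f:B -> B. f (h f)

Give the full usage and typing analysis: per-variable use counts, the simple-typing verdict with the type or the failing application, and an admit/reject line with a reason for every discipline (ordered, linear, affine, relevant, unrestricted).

counts: h=1; f (λ-bound)=2
left-to-right use order: f, h, f
typing: ✓ — (B -> B) -> B
ordered: ✗, repeated use of f ×2
linear: ✗, repeated use of f ×2
affine: ✗, repeated use of f ×2
relevant: ✓, every one of h, f appears
unrestricted: ✓, type-checks ((B -> B) -> B) and nothing is barred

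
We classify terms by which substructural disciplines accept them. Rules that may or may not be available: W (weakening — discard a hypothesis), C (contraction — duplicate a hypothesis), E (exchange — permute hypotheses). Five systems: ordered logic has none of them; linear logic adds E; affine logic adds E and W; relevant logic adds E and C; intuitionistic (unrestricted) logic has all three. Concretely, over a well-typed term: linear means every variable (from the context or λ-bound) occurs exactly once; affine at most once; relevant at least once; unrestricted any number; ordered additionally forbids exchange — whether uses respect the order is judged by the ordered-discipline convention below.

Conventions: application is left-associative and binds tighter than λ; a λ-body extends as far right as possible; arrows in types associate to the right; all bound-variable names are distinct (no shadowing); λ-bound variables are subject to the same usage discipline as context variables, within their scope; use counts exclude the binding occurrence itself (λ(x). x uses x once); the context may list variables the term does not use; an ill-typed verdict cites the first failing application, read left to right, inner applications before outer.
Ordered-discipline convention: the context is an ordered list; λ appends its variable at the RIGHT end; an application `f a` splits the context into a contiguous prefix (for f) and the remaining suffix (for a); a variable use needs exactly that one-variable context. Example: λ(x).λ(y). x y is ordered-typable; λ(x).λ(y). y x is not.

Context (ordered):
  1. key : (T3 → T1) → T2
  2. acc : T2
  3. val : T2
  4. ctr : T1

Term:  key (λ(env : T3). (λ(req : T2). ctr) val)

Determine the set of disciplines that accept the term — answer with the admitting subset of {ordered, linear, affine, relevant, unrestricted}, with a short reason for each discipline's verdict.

accepted by: affine, unrestricted
usage: key=1, acc=0, val=1, ctr=1, env (λ-bound)=0, req (λ-bound)=0
uses in reading order: key, ctr, val
typing: well-typed at T2
ordered: ✗ — unused: acc, env, req — weakening required
linear: ✗ — unused: acc, env, req — weakening required
affine: ✓ — none of key, acc, val, ctr, env, req used more than once
relevant: ✗ — unused: acc, env, req — weakening required
unrestricted: ✓ — well-typed at T2; no restrictions here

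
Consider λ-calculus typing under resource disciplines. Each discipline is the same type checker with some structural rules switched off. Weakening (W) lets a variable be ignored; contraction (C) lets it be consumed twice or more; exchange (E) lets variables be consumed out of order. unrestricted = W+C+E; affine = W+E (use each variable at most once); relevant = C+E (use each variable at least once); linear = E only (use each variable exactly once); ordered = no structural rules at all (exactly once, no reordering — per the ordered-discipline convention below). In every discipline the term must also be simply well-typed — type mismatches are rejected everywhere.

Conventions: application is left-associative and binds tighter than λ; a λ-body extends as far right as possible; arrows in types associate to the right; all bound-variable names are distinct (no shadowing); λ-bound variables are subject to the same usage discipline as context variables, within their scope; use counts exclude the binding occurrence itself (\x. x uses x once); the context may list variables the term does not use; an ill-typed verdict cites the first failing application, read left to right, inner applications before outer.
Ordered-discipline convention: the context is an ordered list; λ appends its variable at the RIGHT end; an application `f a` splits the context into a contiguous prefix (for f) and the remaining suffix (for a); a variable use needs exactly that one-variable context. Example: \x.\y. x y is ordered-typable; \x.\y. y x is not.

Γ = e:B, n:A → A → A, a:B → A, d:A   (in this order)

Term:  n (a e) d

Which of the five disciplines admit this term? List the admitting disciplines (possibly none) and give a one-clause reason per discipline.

admitted by: linear, affine, relevant, unrestricted
usage: e=1; n=1; a=1; d=1
left-to-right use order: n, a, e, d
typing: the term checks, with type A
ordered: ✗, needs exchange: uses follow n, a, e, d
linear: ✓, single use per variable (e, n, a, d)
affine: ✓, e, n, a, d: no repeats, contraction unneeded
relevant: ✓, at least one use each (e, n, a, d)
unrestricted: ✓, typability at A is all that's needed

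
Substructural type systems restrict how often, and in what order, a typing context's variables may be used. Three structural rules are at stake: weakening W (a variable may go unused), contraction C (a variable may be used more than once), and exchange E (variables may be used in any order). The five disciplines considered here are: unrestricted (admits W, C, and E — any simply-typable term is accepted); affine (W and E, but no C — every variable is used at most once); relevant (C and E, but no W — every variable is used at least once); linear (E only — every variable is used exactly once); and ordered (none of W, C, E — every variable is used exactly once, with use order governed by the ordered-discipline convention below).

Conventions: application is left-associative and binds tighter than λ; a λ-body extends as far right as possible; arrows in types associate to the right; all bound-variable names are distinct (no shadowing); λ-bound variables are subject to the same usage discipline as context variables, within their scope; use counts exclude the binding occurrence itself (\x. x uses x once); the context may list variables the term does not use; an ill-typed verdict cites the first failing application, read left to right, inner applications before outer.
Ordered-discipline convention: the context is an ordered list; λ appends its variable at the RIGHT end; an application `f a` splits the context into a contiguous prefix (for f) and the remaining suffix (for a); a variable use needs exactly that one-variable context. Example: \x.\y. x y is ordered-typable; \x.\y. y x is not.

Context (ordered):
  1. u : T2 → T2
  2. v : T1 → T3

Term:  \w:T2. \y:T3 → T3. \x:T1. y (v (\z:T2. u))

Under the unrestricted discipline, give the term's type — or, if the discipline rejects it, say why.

not well-typed under unrestricted — a type mismatch blocks all five
counts: u: 1×; v: 1×; w [bound]: 0×; y [bound]: 1×; x [bound]: 0×; z [bound]: 0×
use order (left to right): y, v, u
typing: ill-typed: an argument T2 → T2 → T2 mismatches the expected T1
across the five disciplines: ordered ✗ | linear ✗ | affine ✗ | relevant ✗ | unrestricted ✗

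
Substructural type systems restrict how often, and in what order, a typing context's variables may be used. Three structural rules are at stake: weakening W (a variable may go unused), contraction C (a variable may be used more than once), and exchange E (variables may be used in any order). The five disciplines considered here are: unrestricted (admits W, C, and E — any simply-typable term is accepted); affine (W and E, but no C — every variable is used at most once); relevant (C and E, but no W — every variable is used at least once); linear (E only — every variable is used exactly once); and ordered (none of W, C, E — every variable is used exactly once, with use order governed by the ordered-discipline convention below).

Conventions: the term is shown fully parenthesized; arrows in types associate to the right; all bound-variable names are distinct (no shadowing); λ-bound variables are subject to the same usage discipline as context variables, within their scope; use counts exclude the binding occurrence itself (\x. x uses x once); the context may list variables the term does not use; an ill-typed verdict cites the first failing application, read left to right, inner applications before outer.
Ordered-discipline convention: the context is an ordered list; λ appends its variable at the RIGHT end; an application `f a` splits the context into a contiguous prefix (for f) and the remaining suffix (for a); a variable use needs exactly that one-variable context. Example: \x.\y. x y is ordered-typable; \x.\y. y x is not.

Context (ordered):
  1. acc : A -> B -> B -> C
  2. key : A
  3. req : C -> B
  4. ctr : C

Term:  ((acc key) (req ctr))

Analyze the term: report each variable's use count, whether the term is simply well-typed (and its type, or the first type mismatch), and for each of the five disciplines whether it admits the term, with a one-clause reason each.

variable uses: acc ×1, key ×1, req ×1, ctr ×1
left-to-right use order: acc, key, req, ctr
typing: well-typed — term : B -> C
ordered: ✓ — acc, key, req, ctr once each; derivable with no W/C/E
linear: ✓ — acc, key, req, ctr: one use apiece
affine: ✓ — no duplicate uses among acc, key, req, ctr
relevant: ✓ — every one of acc, key, req, ctr appears
unrestricted: ✓ — type-checks (B -> C) and nothing is barred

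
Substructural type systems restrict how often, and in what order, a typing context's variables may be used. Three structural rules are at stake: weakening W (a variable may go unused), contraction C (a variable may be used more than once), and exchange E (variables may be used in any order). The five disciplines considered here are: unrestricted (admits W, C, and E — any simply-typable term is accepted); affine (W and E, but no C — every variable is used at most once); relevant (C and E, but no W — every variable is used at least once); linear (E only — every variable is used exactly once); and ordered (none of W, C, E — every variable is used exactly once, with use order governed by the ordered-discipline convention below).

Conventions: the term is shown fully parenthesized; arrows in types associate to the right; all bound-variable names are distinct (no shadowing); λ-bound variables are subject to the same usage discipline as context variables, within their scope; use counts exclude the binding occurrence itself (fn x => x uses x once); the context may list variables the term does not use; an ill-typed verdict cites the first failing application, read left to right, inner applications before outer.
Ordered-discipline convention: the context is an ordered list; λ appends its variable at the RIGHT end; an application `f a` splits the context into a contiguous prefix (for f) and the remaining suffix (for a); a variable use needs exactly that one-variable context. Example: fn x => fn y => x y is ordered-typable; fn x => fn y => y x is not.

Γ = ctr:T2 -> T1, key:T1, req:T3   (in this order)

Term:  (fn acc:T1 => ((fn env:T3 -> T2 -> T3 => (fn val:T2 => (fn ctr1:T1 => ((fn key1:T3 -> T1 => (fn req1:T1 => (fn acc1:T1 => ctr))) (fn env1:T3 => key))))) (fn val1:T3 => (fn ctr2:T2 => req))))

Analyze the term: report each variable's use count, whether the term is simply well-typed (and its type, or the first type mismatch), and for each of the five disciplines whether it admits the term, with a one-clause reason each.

usage: ctr: 1×; key: 1×; req: 1×; acc (bound): 0×; env (bound): 0×; val (bound): 0×; ctr1 (bound): 0×; key1 (bound): 0×; req1 (bound): 0×; acc1 (bound): 0×; env1 (bound): 0×; val1 (bound): 0×; ctr2 (bound): 0×
order of uses: ctr, key, req
typing: well-typed — term : T1 -> T2 -> T1 -> T1 -> T1 -> T2 -> T1
ordered: ✗, acc, env, val, ctr1, key1, req1, acc1, env1, val1, ctr2 left unused
linear: ✗, acc, env, val, ctr1, key1, req1, acc1, env1, val1, ctr2 left unused
affine: ✓, at most one use each (ctr, key, req, acc, env, val, ctr1, key1, req1, acc1, env1, val1, ctr2)
relevant: ✗, acc, env, val, ctr1, key1, req1, acc1, env1, val1, ctr2 left unused
unrestricted: ✓, simply typable at T1 -> T2 -> T1 -> T1 -> T1 -> T2 -> T1; W, C, E all held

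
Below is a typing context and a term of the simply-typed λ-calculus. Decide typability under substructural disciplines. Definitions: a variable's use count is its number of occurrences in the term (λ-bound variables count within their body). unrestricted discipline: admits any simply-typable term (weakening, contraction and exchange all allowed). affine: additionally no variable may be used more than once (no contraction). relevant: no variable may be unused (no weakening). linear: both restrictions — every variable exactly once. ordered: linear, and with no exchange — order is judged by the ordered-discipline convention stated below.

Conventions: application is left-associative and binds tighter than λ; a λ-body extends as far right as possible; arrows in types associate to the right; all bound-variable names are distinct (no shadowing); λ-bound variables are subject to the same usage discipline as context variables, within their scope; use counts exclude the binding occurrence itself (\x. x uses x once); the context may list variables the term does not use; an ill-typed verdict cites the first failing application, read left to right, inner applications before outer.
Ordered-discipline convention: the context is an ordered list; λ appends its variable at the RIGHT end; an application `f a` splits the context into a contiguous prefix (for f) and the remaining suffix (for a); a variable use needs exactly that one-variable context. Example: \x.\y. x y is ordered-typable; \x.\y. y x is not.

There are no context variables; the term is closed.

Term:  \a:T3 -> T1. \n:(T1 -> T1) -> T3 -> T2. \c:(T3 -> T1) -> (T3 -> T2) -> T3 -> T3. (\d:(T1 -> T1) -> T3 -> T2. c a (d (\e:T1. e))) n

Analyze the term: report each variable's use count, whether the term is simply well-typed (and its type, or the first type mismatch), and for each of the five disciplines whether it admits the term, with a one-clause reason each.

variable uses: a (bound): 1×; n (bound): 1×; c (bound): 1×; d (bound): 1×; e (bound): 1×
use order (left to right): c, a, d, e, n
typing: well-typed — term : (T3 -> T1) -> ((T1 -> T1) -> T3 -> T2) -> ((T3 -> T1) -> (T3 -> T2) -> T3 -> T3) -> T3 -> T3
ordered ✗ (needs exchange: uses follow c, a, d, e, n)
linear ✓ (exactly-once usage across a, n, c, d, e)
affine ✓ (no duplicate uses among a, n, c, d, e)
relevant ✓ (a, n, c, d, e: all used, weakening unneeded)
unrestricted ✓ (well-typed at (T3 -> T1) -> ((T1 -> T1) -> T3 -> T2) -> ((T3 -> T1) -> (T3 -> T2) -> T3 -> T3) -> T3 -> T3; no restrictions here)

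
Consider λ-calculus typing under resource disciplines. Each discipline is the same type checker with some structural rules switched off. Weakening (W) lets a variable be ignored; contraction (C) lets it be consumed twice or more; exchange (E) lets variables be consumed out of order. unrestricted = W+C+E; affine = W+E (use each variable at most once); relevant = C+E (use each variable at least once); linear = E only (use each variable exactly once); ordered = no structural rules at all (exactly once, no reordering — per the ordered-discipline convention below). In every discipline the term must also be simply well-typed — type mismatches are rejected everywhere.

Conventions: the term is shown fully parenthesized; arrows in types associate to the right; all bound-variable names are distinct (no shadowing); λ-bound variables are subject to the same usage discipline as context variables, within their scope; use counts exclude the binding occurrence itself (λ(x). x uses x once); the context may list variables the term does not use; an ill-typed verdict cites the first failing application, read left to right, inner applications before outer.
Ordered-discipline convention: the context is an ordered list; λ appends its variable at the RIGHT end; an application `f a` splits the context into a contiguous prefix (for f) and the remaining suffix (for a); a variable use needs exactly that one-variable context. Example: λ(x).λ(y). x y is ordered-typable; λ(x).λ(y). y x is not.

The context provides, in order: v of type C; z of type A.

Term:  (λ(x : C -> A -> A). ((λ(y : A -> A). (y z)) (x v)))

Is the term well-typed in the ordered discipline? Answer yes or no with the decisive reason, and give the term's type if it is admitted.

no — use order y, z, x, v needs exchange
usage: v=1, z=1, x (λ-bound)=1, y (λ-bound)=1
left-to-right use order: y, z, x, v
typing: well-typed — term : (C -> A -> A) -> A
per-discipline verdicts: ordered ✗ | linear ✓ | affine ✓ | relevant ✓ | unrestricted ✓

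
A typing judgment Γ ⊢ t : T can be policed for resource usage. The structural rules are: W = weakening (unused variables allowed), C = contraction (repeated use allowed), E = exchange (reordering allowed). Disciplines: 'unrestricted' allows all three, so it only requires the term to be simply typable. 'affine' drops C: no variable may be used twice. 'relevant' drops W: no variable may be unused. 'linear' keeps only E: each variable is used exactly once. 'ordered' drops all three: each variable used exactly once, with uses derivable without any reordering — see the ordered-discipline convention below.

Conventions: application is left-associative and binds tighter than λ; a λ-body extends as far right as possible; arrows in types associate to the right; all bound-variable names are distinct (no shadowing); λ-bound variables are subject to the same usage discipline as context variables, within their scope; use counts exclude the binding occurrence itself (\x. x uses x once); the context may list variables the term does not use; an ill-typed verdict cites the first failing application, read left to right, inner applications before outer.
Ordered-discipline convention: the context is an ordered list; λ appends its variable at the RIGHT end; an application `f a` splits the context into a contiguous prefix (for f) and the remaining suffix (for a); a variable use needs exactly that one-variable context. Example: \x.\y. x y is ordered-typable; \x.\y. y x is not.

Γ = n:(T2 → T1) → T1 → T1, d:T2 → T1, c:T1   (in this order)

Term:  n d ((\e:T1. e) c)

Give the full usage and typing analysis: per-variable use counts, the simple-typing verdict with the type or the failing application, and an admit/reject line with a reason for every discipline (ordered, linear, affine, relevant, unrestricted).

usage: n: 1, d: 1, c: 1, e (λ-bound): 1
use order (left to right): n, d, e, c
typing: ✓ — T1
ordered: ✓ — n, d, c, e: once each, no exchange needed
linear: ✓ — n, d, c, e: one use apiece
affine: ✓ — no duplicate uses among n, d, c, e
relevant: ✓ — none of n, d, c, e goes unused
unrestricted: ✓ — typability at T1 is all that's needed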